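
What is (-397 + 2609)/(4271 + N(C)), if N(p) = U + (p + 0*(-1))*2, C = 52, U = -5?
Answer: 1106/2185 ≈ 0.50618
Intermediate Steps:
N(p) = -5 + 2*p (N(p) = -5 + (p + 0*(-1))*2 = -5 + (p + 0)*2 = -5 + p*2 = -5 + 2*p)
(-397 + 2609)/(4271 + N(C)) = (-397 + 2609)/(4271 + (-5 + 2*52)) = 2212/(4271 + (-5 + 104)) = 2212/(4271 + 99) = 2212/4370 = 2212*(1/4370) = 1106/2185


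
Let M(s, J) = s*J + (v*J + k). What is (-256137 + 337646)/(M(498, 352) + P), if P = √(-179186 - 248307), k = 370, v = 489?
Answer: 28348341146/120961093929 - 896599*I*√3533/120961093929 ≈ 0.23436 - 0.00044058*I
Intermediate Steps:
P = 11*I*√3533 (P = √(-427493) = 11*I*√3533 ≈ 653.83*I)
M(s, J) = 370 + 489*J + J*s (M(s, J) = s*J + (489*J + 370) = J*s + (370 + 489*J) = 370 + 489*J + J*s)
(-256137 + 337646)/(M(498, 352) + P) = (-256137 + 337646)/((370 + 489*352 + 352*498) + 11*I*√3533) = 81509/((370 + 172128 + 175296) + 11*I*√3533) = 81509/(347794 + 11*I*√3533)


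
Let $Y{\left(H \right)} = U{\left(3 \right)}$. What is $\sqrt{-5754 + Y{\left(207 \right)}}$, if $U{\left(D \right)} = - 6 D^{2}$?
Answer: $44 i \sqrt{3} \approx 76.21 i$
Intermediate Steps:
$Y{\left(H \right)} = -54$ ($Y{\left(H \right)} = - 6 \cdot 3^{2} = \left(-6\right) 9 = -54$)
$\sqrt{-5754 + Y{\left(207 \right)}} = \sqrt{-5754 - 54} = \sqrt{-5808} = 44 i \sqrt{3}$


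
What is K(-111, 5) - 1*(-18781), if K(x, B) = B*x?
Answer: 18226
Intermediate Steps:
K(-111, 5) - 1*(-18781) = 5*(-111) - 1*(-18781) = -555 + 18781 = 18226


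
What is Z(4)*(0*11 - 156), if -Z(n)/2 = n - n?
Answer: 0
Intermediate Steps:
Z(n) = 0 (Z(n) = -2*(n - n) = -2*0 = 0)
Z(4)*(0*11 - 156) = 0*(0*11 - 156) = 0*(0 - 156) = 0*(-156) = 0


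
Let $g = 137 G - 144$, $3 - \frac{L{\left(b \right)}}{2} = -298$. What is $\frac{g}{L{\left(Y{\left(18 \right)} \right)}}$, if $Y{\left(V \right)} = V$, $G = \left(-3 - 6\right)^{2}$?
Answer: $\frac{10953}{602} \approx 18.194$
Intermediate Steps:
$G = 81$ ($G = \left(-9\right)^{2} = 81$)
$L{\left(b \right)} = 602$ ($L{\left(b \right)} = 6 - -596 = 6 + 596 = 602$)
$g = 10953$ ($g = 137 \cdot 81 - 144 = 11097 - 144 = 10953$)
$\frac{g}{L{\left(Y{\left(18 \right)} \right)}} = \frac{10953}{602}$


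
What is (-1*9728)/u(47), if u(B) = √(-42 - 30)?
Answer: 2432*I*√2/3 ≈ 1146.5*I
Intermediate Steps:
u(B) = 6*I*√2 (u(B) = √(-72) = 6*I*√2)
(-1*9728)/u(47) = (-1*9728)/((6*I*√2)) = -(-2432)*I*√2/3 = 2432*I*√2/3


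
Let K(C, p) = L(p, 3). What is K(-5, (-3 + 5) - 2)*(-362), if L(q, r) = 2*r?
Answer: -2172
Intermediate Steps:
K(C, p) = 6 (K(C, p) = 2*3 = 6)
K(-5, (-3 + 5) - 2)*(-362) = 6*(-362) = -2172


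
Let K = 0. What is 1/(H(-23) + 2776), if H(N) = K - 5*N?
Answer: 1/2891 ≈ 0.00034590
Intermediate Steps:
H(N) = -5*N (H(N) = 0 - 5*N = -5*N)
1/(H(-23) + 2776) = 1/(-5*(-23) + 2776) = 1/(115 + 2776) = 1/2891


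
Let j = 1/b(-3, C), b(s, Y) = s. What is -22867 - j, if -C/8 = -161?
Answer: -68600/3 ≈ -22867.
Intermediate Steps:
C = 1288 (C = -8*(-161) = 1288)
j = -⅓ (j = 1/(-3) = -⅓ ≈ -0.33333)
-22867 - j = -22867 - 1*(-⅓) = -22867 + ⅓ = -68600/3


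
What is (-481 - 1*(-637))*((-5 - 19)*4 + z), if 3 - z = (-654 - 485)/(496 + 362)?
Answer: -157310/11 ≈ -14301.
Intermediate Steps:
z = 3713/858 (z = 3 - (-654 - 485)/(496 + 362) = 3 - (-1139)/858 = 3 - 1*(-1139/858) = 3 + 1139/858 = 3713/858 ≈ 4.3275)
(-481 - 1*(-637))*((-5 - 19)*4 + z) = (-481 - 1*(-637))*((-5 - 19)*4 + 3713/858) = (-481 + 637)*(-24*4 + 3713/858) = 156*(-96 + 3713/858) = 156*(-78655/858) = -157310/11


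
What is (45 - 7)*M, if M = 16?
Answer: 608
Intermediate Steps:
(45 - 7)*M = (45 - 7)*16 = 38*16 = 608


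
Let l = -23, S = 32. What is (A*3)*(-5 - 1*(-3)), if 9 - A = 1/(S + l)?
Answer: -160/3 ≈ -53.333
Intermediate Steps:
A = 80/9 (A = 9 - 1/(32 - 23) = 9 - 1/9 = 80/9 ≈ 8.8889)
(A*3)*(-5 - 1*(-3)) = ((80/9)*3)*(-5 - 1*(-3)) = 80*(-5 + 3)/3 = (80/3)*(-2) = -160/3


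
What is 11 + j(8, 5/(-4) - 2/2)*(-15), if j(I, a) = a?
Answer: 179/4 ≈ 44.750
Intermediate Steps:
11 + j(8, 5/(-4) - 2/2)*(-15) = 11 + (5/(-4) - 2/2)*(-15) = 11 + (5*(-1/4) - 2*1/2)*(-15) = 11 + (-5/4 - 1)*(-15) = 11 - 9/4*(-15) = 11 + 135/4 = 179/4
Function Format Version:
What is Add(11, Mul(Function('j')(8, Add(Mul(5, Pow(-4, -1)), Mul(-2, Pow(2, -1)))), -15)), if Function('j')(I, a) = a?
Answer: Rational(179, 4) ≈ 44.750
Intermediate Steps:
Add(11, Mul(Function('j')(8, Add(Mul(5, Pow(-4, -1)), Mul(-2, Pow(2, -1)))), -15)) = Add(11, Mul(Add(Mul(5, Pow(-4, -1)), Mul(-2, Pow(2, -1))), -15)) = Add(11, Mul(Add(Mul(5, Rational(-1, 4)), Mul(-2, Rational(1, 2))), -15)) = Add(11, Mul(Add(Rational(-5, 4), -1), -15)) = Add(11, Mul(Rational(-9, 4), -15)) = Add(11, Rational(135, 4)) = Rational(179, 4)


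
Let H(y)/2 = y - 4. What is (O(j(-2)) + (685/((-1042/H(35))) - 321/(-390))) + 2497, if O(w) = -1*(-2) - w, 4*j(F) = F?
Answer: 83293166/33865 ≈ 2459.6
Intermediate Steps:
j(F) = F/4
H(y) = -8 + 2*y (H(y) = 2*(y - 4) = 2*(-4 + y) = -8 + 2*y)
O(w) = 2 - w
(O(j(-2)) + (685/((-1042/H(35))) - 321/(-390))) + 2497 = ((2 - (-2)/4) + (685/((-1042/(-8 + 2*35))) - 321/(-390))) + 2497 = ((2 - 1*(-½)) + (685/((-1042/(-8 + 70))) - 321*(-1/390))) + 2497 = ((2 + ½) + (685/((-1042/62)) + 107/130)) + 2497 = (5/2 + (685/((-1042*1/62)) + 107/130)) + 2497 = (5/2 + (685/(-521/31) + 107/130)) + 2497 = (5/2 + (685*(-31/521) + 107/130)) + 2497 = (5/2 + (-21235/521 + 107/130)) + 2497 = (5/2 - 2704803/67730) + 2497 = -1267739/33865 + 2497 = 83293166/33865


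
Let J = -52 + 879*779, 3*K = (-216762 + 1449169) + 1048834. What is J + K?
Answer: 4335308/3 ≈ 1.4451e+6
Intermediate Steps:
K = 2281241/3 (K = ((-216762 + 1449169) + 1048834)/3 = (1232407 + 1048834)/3 = (⅓)*2281241 = 2281241/3 ≈ 7.6041e+5)
J = 684689 (J = -52 + 684741 = 684689)
J + K = 684689 + 2281241/3 = 4335308/3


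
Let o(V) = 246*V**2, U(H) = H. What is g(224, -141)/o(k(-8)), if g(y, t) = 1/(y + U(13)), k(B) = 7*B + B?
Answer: 1/238804992 ≈ 4.1875e-9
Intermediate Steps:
k(B) = 8*B
g(y, t) = 1/(13 + y) (g(y, t) = 1/(y + 13) = 1/(13 + y))
g(224, -141)/o(k(-8)) = 1/((13 + 224)*((246*(8*(-8))**2))) = 1/(237*((246*(-64)**2))) = 1/(237*((246*4096))) = (1/237)/1007616 = (1/237)*(1/1007616) = 1/238804992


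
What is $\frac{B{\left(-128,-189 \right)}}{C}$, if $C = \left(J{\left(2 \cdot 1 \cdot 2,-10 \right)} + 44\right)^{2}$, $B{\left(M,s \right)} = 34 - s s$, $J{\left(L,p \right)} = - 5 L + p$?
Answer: $- \frac{35687}{196} \approx -182.08$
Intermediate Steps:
$J{\left(L,p \right)} = p - 5 L$
$B{\left(M,s \right)} = 34 - s^{2}$
$C = 196$ ($C = \left(\left(-10 - 5 \cdot 2 \cdot 1 \cdot 2\right) + 44\right)^{2} = \left(\left(-10 - 5 \cdot 2 \cdot 2\right) + 44\right)^{2} = \left(\left(-10 - 20\right) + 44\right)^{2} = \left(-30 + 44\right)^{2} = 14^{2} = 196$)
$\frac{B{\left(-128,-189 \right)}}{C} = \frac{34 - \left(-189\right)^{2}}{196} = \left(34 - 35721\right) \frac{1}{196} = \left(-35687\right) \frac{1}{196} = - \frac{35687}{196}$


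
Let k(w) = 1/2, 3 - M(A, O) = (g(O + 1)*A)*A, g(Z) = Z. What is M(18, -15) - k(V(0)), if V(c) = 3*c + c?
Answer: 9077/2 ≈ 4538.5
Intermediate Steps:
V(c) = 4*c
M(A, O) = 3 - A²*(1 + O) (M(A, O) = 3 - (O + 1)*A*A = 3 - (1 + O)*A*A = 3 - A*(1 + O)*A = 3 - A²*(1 + O))
k(w) = ½
M(18, -15) - k(V(0)) = (3 - 1*18²*(1 - 15)) - 1*½ = (3 - 1*324*(-14)) - ½ = (3 + 4536) - ½ = 4539 - ½ = 9077/2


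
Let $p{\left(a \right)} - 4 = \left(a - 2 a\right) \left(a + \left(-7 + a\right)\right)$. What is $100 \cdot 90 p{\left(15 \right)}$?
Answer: $-3069000$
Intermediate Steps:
$p{\left(a \right)} = 4 - a \left(-7 + 2 a\right)$ ($p{\left(a \right)} = 4 + \left(a - 2 a\right) \left(a + \left(-7 + a\right)\right) = 4 + - a \left(-7 + 2 a\right) = 4 - a \left(-7 + 2 a\right)$)
$100 \cdot 90 p{\left(15 \right)} = 100 \cdot 90 \left(4 - 2 \cdot 15^{2} + 7 \cdot 15\right) = 9000 \left(4 - 450 + 105\right) = 9000 \left(-341\right) = -3069000$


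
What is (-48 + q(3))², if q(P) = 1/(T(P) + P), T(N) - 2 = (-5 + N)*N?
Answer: 2401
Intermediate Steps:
T(N) = 2 + N*(-5 + N) (T(N) = 2 + (-5 + N)*N = 2 + N*(-5 + N))
q(P) = 1/(2 + P² - 4*P) (q(P) = 1/((2 + P² - 5*P) + P) = 1/(2 + P² - 4*P))
(-48 + q(3))² = (-48 + 1/(2 + 3² - 4*3))² = (-48 + 1/(2 + 9 - 12))² = (-48 + 1/(-1))² = (-48 - 1)² = (-49)² = 2401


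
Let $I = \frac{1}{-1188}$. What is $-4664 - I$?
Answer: $- \frac{5540831}{1188} \approx -4664.0$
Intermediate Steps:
$I = - \frac{1}{1188} \approx -0.00084175$
$-4664 - I = -4664 - - \frac{1}{1188} = -4664 + \frac{1}{1188} = - \frac{5540831}{1188}$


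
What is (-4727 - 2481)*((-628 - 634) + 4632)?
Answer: -24290960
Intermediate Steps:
(-4727 - 2481)*((-628 - 634) + 4632) = -7208*(-1262 + 4632) = -7208*3370 = -24290960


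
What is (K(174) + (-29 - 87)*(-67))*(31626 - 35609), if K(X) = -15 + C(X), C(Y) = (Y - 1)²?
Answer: -150103338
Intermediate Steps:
C(Y) = (-1 + Y)²
K(X) = -15 + (-1 + X)²
(K(174) + (-29 - 87)*(-67))*(31626 - 35609) = ((-15 + (-1 + 174)²) + (-29 - 87)*(-67))*(31626 - 35609) = ((-15 + 173²) - 116*(-67))*(-3983) = ((-15 + 29929) + 7772)*(-3983) = (29914 + 7772)*(-3983) = 37686*(-3983) = -150103338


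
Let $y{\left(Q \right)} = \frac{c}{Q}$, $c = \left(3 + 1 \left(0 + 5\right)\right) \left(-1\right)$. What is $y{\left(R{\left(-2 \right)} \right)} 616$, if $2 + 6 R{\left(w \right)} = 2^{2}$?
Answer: $-14784$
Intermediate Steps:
$c = -8$ ($c = \left(3 + 1 \cdot 5\right) \left(-1\right) = \left(3 + 5\right) \left(-1\right) = 8 \left(-1\right) = -8$)
$R{\left(w \right)} = \frac{1}{3}$ ($R{\left(w \right)} = - \frac{1}{3} + \frac{2^{2}}{6} = - \frac{1}{3} + \frac{1}{6} \cdot 4 = - \frac{1}{3} + \frac{2}{3} = \frac{1}{3}$)
$y{\left(Q \right)} = - \frac{8}{Q}$
$y{\left(R{\left(-2 \right)} \right)} 616 = - 8 \frac{1}{\frac{1}{3}} \cdot 616 = \left(-8\right) 3 \cdot 616 = \left(-24\right) 616 = -14784$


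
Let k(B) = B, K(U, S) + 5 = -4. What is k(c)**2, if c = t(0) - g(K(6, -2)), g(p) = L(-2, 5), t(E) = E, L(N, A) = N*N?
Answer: 16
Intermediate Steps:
K(U, S) = -9 (K(U, S) = -5 - 4 = -9)
L(N, A) = N**2
g(p) = 4 (g(p) = (-2)**2 = 4)
c = -4 (c = 0 - 1*4 = 0 - 4 = -4)
k(c)**2 = (-4)**2 = 16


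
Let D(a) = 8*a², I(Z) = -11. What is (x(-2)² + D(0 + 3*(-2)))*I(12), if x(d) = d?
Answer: -3212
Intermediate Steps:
(x(-2)² + D(0 + 3*(-2)))*I(12) = ((-2)² + 8*(0 + 3*(-2))²)*(-11) = (4 + 8*(0 - 6)²)*(-11) = (4 + 8*(-6)²)*(-11) = (4 + 8*36)*(-11) = (4 + 288)*(-11) = 292*(-11) = -3212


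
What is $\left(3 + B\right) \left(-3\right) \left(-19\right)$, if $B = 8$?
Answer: $627$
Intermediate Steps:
$\left(3 + B\right) \left(-3\right) \left(-19\right) = \left(3 + 8\right) \left(-3\right) \left(-19\right) = 11 \left(-3\right) \left(-19\right) = \left(-33\right) \left(-19\right) = 627$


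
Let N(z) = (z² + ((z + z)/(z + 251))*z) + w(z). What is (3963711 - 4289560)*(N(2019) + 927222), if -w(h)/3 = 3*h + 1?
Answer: -1845125037924024/1135 ≈ -1.6257e+12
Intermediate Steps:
w(h) = -3 - 9*h (w(h) = -3*(3*h + 1) = -3*(1 + 3*h) = -3 - 9*h)
N(z) = -3 + z² - 9*z + 2*z²/(251 + z) (N(z) = (z² + ((z + z)/(z + 251))*z) + (-3 - 9*z) = (z² + ((2*z)/(251 + z))*z) + (-3 - 9*z) = (z² + (2*z/(251 + z))*z) + (-3 - 9*z) = (z² + 2*z²/(251 + z)) + (-3 - 9*z) = -3 + z² - 9*z + 2*z²/(251 + z))
(3963711 - 4289560)*(N(2019) + 927222) = (3963711 - 4289560)*((-753 + 2019³ - 2262*2019 + 244*2019²)/(251 + 2019) + 927222) = -325849*((-753 + 8230172859 - 4566978 + 244*4076361)/2270 + 927222) = -325849*((-753 + 8230172859 - 4566978 + 994632084)/2270 + 927222) = -325849*((1/2270)*9220237212 + 927222) = -325849*(4610118606/1135 + 927222) = -325849*5662515576/1135 = -1845125037924024/1135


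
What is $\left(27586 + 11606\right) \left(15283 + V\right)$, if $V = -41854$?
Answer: $-1041370632$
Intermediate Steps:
$\left(27586 + 11606\right) \left(15283 + V\right) = \left(27586 + 11606\right) \left(15283 - 41854\right) = 39192 \left(-26571\right) = -1041370632$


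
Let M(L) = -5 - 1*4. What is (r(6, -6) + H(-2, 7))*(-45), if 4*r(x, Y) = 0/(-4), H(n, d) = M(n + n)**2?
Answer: -3645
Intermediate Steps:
M(L) = -9 (M(L) = -5 - 4 = -9)
H(n, d) = 81 (H(n, d) = (-9)**2 = 81)
r(x, Y) = 0 (r(x, Y) = (0/(-4))/4 = (0*(-1/4))/4 = (1/4)*0 = 0)
(r(6, -6) + H(-2, 7))*(-45) = (0 + 81)*(-45) = 81*(-45) = -3645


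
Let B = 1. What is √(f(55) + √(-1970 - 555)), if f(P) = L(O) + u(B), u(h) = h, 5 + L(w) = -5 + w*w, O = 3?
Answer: √5*101^(¼)*√I ≈ 5.0125 + 5.0125*I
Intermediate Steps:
L(w) = -10 + w² (L(w) = -5 + (-5 + w*w) = -5 + (-5 + w²) = -10 + w²)
f(P) = 0 (f(P) = (-10 + 3²) + 1 = (-10 + 9) + 1 = -1 + 1 = 0)
√(f(55) + √(-1970 - 555)) = √(0 + √(-1970 - 555)) = √(0 + √(-2525)) = √(0 + 5*I*√101) = √(5*I*√101) = √5*101^(¼)*√I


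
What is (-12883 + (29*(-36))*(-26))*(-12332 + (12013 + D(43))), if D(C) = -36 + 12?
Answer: -4891523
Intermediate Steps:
D(C) = -24
(-12883 + (29*(-36))*(-26))*(-12332 + (12013 + D(43))) = (-12883 + (29*(-36))*(-26))*(-12332 + (12013 - 24)) = (-12883 - 1044*(-26))*(-12332 + 11989) = (-12883 + 27144)*(-343) = 14261*(-343) = -4891523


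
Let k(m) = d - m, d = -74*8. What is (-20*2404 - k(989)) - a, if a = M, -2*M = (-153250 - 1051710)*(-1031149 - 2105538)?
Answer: 1889791137261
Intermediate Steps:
d = -592
k(m) = -592 - m
M = -1889791183760 (M = -(-153250 - 1051710)*(-1031149 - 2105538)/2 = -(-602480)*(-3136687) = -1/2*3779582367520 = -1889791183760)
a = -1889791183760
(-20*2404 - k(989)) - a = (-20*2404 - (-592 - 1*989)) - 1*(-1889791183760) = (-48080 - (-592 - 989)) + 1889791183760 = (-48080 - 1*(-1581)) + 1889791183760 = (-48080 + 1581) + 1889791183760 = -46499 + 1889791183760 = 1889791137261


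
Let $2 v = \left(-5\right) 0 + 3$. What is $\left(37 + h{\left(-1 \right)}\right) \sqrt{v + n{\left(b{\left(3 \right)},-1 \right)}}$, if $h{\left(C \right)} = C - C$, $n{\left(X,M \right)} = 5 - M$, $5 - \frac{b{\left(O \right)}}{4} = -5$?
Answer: $\frac{37 \sqrt{30}}{2} \approx 101.33$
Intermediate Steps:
$b{\left(O \right)} = 40$ ($b{\left(O \right)} = 20 - -20 = 20 + 20 = 40$)
$v = \frac{3}{2}$ ($v = \frac{\left(-5\right) 0 + 3}{2} = \frac{0 + 3}{2} = \frac{1}{2} \cdot 3 = \frac{3}{2} \approx 1.5$)
$h{\left(C \right)} = 0$
$\left(37 + h{\left(-1 \right)}\right) \sqrt{v + n{\left(b{\left(3 \right)},-1 \right)}} = \left(37 + 0\right) \sqrt{\frac{3}{2} + \left(5 - -1\right)} = 37 \sqrt{\frac{3}{2} + \left(5 + 1\right)} = 37 \sqrt{\frac{3}{2} + 6} = 37 \sqrt{\frac{15}{2}} = 37 \frac{\sqrt{30}}{2} = \frac{37 \sqrt{30}}{2}$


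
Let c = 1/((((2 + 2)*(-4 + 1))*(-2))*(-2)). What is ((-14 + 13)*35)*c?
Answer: 35/48 ≈ 0.72917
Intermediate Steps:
c = -1/48 (c = 1/(((4*(-3))*(-2))*(-2)) = 1/(-12*(-2)*(-2)) = 1/(24*(-2)) = 1/(-48) = 1*(-1/48) = -1/48 ≈ -0.020833)
((-14 + 13)*35)*c = ((-14 + 13)*35)*(-1/48) = -1*35*(-1/48) = -35*(-1/48) = 35/48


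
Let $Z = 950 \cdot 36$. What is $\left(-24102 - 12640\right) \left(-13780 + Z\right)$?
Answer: $-750271640$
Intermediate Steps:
$Z = 34200$
$\left(-24102 - 12640\right) \left(-13780 + Z\right) = \left(-24102 - 12640\right) \left(-13780 + 34200\right) = \left(-24102 - 12640\right) 20420 = \left(-36742\right) 20420 = -750271640$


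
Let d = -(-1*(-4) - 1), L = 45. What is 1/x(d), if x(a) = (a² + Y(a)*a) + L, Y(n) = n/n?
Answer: 1/51 ≈ 0.019608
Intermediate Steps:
Y(n) = 1
d = -3 (d = -(4 - 1) = -1*3 = -3)
x(a) = 45 + a + a² (x(a) = (a² + 1*a) + 45 = (a² + a) + 45 = (a + a²) + 45 = 45 + a + a²)
1/x(d) = 1/(45 - 3 + (-3)²) = 1/(45 - 3 + 9) = 1/51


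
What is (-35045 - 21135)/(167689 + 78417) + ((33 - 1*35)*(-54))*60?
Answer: 797355350/123053 ≈ 6479.8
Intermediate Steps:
(-35045 - 21135)/(167689 + 78417) + ((33 - 1*35)*(-54))*60 = -56180/246106 + ((33 - 35)*(-54))*60 = -56180*1/246106 - 2*(-54)*60 = -28090/123053 + 108*60 = -28090/123053 + 6480 = 797355350/123053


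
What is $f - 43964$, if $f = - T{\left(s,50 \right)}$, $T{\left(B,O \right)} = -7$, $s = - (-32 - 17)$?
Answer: $-43957$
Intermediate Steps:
$s = 49$ ($s = - (-32 - 17) = \left(-1\right) \left(-49\right) = 49$)
$f = 7$ ($f = \left(-1\right) \left(-7\right) = 7$)
$f - 43964 = 7 - 43964 = -43957$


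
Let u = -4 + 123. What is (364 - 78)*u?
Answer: 34034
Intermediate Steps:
u = 119
(364 - 78)*u = (364 - 78)*119 = 286*119 = 34034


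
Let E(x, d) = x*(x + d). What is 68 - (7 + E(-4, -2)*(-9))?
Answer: 277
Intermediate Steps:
E(x, d) = x*(d + x)
68 - (7 + E(-4, -2)*(-9)) = 68 - (7 - 4*(-2 - 4)*(-9)) = 68 - (7 - 4*(-6)*(-9)) = 68 - (7 + 24*(-9)) = 68 - (7 - 216) = 68 - 1*(-209) = 68 + 209 = 277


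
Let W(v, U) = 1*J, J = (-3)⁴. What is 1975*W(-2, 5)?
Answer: 159975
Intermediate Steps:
J = 81
W(v, U) = 81 (W(v, U) = 1*81 = 81)
1975*W(-2, 5) = 1975*81 = 159975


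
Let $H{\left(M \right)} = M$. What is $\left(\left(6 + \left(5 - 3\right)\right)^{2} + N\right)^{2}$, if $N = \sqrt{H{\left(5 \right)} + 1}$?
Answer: $\left(64 + \sqrt{6}\right)^{2} \approx 4415.5$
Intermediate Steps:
$N = \sqrt{6}$ ($N = \sqrt{5 + 1} = \sqrt{6} \approx 2.4495$)
$\left(\left(6 + \left(5 - 3\right)\right)^{2} + N\right)^{2} = \left(\left(6 + \left(5 - 3\right)\right)^{2} + \sqrt{6}\right)^{2} = \left(\left(6 + 2\right)^{2} + \sqrt{6}\right)^{2} = \left(8^{2} + \sqrt{6}\right)^{2} = \left(64 + \sqrt{6}\right)^{2}$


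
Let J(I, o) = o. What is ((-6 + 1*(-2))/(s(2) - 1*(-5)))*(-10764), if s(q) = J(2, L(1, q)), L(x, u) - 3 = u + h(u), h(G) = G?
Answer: 7176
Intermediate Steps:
L(x, u) = 3 + 2*u (L(x, u) = 3 + (u + u) = 3 + 2*u)
s(q) = 3 + 2*q
((-6 + 1*(-2))/(s(2) - 1*(-5)))*(-10764) = ((-6 + 1*(-2))/((3 + 2*2) - 1*(-5)))*(-10764) = ((-6 - 2)/((3 + 4) + 5))*(-10764) = -8/(7 + 5)*(-10764) = -8/12*(-10764) = -8*1/12*(-10764) = -2/3*(-10764) = 7176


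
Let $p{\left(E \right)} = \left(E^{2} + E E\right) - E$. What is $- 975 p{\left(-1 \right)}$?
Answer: $-2925$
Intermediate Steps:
$p{\left(E \right)} = - E + 2 E^{2}$ ($p{\left(E \right)} = \left(E^{2} + E^{2}\right) - E = 2 E^{2} - E = - E + 2 E^{2}$)
$- 975 p{\left(-1 \right)} = - 975 \left(- (-1 + 2 \left(-1\right))\right) = - 975 \left(- (-1 - 2)\right) = - 975 \left(\left(-1\right) \left(-3\right)\right) = \left(-975\right) 3 = -2925$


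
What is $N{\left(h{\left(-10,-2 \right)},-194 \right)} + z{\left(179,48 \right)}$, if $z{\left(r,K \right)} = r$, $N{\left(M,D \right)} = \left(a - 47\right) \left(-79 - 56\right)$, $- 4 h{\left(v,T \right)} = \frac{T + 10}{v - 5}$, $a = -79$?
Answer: $17189$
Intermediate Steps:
$h{\left(v,T \right)} = - \frac{10 + T}{4 \left(-5 + v\right)}$ ($h{\left(v,T \right)} = - \frac{\left(T + 10\right) \frac{1}{v - 5}}{4} = - \frac{\left(10 + T\right) \frac{1}{-5 + v}}{4} = - \frac{\frac{1}{-5 + v} \left(10 + T\right)}{4} = - \frac{10 + T}{4 \left(-5 + v\right)}$)
$N{\left(M,D \right)} = 17010$ ($N{\left(M,D \right)} = \left(-79 - 47\right) \left(-79 - 56\right) = \left(-126\right) \left(-135\right) = 17010$)
$N{\left(h{\left(-10,-2 \right)},-194 \right)} + z{\left(179,48 \right)} = 17010 + 179 = 17189$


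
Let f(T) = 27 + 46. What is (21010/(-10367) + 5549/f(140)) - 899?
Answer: -624362356/756791 ≈ -825.01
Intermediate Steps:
f(T) = 73
(21010/(-10367) + 5549/f(140)) - 899 = (21010/(-10367) + 5549/73) - 899 = (21010*(-1/10367) + 5549*(1/73)) - 899 = (-21010/10367 + 5549/73) - 899 = 55992753/756791 - 899 = -624362356/756791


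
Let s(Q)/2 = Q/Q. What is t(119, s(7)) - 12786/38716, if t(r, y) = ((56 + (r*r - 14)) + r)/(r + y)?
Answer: 25133793/212938 ≈ 118.03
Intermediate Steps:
s(Q) = 2 (s(Q) = 2*(Q/Q) = 2*1 = 2)
t(r, y) = (42 + r + r²)/(r + y) (t(r, y) = ((56 + (r² - 14)) + r)/(r + y) = ((56 + (-14 + r²)) + r)/(r + y) = ((42 + r²) + r)/(r + y) = (42 + r + r²)/(r + y))
t(119, s(7)) - 12786/38716 = (42 + 119 + 119²)/(119 + 2) - 12786/38716 = (42 + 119 + 14161)/121 - 12786/38716 = (1/121)*14322 - 1*6393/19358 = 1302/11 - 6393/19358 = 25133793/212938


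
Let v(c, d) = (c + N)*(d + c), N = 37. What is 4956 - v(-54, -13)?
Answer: 3817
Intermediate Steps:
v(c, d) = (37 + c)*(c + d) (v(c, d) = (c + 37)*(d + c) = (37 + c)*(c + d))
4956 - v(-54, -13) = 4956 - ((-54)**2 + 37*(-54) + 37*(-13) - 54*(-13)) = 4956 - (2916 - 1998 - 481 + 702) = 4956 - 1*1139 = 4956 - 1139 = 3817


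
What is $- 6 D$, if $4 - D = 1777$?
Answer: $10638$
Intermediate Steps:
$D = -1773$ ($D = 4 - 1777 = -1773$)
$- 6 D = \left(-6\right) \left(-1773\right) = 10638$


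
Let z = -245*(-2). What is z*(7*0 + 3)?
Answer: 1470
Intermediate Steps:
z = 490
z*(7*0 + 3) = 490*(7*0 + 3) = 490*(0 + 3) = 490*3 = 1470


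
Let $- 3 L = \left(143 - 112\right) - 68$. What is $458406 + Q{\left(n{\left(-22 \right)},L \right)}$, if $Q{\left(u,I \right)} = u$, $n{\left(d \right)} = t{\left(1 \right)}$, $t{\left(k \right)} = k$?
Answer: $458407$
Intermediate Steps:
$L = \frac{37}{3}$ ($L = - \frac{\left(143 - 112\right) - 68}{3} = - \frac{31 - 68}{3} = \left(- \frac{1}{3}\right) \left(-37\right) = \frac{37}{3} \approx 12.333$)
$n{\left(d \right)} = 1$
$458406 + Q{\left(n{\left(-22 \right)},L \right)} = 458406 + 1 = 458407$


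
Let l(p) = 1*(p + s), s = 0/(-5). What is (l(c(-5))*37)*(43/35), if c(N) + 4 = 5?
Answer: 1591/35 ≈ 45.457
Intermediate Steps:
c(N) = 1 (c(N) = -4 + 5 = 1)
s = 0 (s = 0*(-1/5) = 0)
l(p) = p (l(p) = 1*(p + 0) = 1*p = p)
(l(c(-5))*37)*(43/35) = (1*37)*(43/35) = 37*(43*(1/35)) = 37*(43/35) = 1591/35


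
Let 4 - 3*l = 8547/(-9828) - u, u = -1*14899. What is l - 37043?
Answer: -58978825/1404 ≈ -42008.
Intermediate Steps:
u = -14899
l = -6970453/1404 (l = 4/3 - (8547/(-9828) - 1*(-14899))/3 = 4/3 - (8547*(-1/9828) + 14899)/3 = 4/3 - (-407/468 + 14899)/3 = 4/3 - ⅓*6972325/468 = 4/3 - 6972325/1404 = -6970453/1404 ≈ -4964.7)
l - 37043 = -6970453/1404 - 37043 = -58978825/1404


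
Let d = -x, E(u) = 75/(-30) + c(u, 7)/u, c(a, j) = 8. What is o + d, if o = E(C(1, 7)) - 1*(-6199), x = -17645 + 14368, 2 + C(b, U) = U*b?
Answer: 94751/10 ≈ 9475.1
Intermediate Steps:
C(b, U) = -2 + U*b
x = -3277
E(u) = -5/2 + 8/u (E(u) = 75/(-30) + 8/u = 75*(-1/30) + 8/u = -5/2 + 8/u)
d = 3277 (d = -1*(-3277) = 3277)
o = 61981/10 (o = (-5/2 + 8/(-2 + 7*1)) - 1*(-6199) = (-5/2 + 8/(-2 + 7)) + 6199 = (-5/2 + 8/5) + 6199 = -9/10 + 6199 = 61981/10 ≈ 6198.1)
o + d = 61981/10 + 3277 = 94751/10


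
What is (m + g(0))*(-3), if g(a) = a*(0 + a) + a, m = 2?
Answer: -6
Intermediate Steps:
g(a) = a + a² (g(a) = a*a + a = a² + a = a + a²)
(m + g(0))*(-3) = (2 + 0*(1 + 0))*(-3) = (2 + 0*1)*(-3) = (2 + 0)*(-3) = 2*(-3) = -6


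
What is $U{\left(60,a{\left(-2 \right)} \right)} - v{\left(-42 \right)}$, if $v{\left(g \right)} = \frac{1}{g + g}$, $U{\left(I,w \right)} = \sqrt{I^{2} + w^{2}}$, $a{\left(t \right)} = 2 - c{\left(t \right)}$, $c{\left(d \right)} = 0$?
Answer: $\frac{1}{84} + 2 \sqrt{901} \approx 60.045$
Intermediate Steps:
$a{\left(t \right)} = 2$ ($a{\left(t \right)} = 2 - 0 = 2 + 0 = 2$)
$v{\left(g \right)} = \frac{1}{2 g}$
$U{\left(60,a{\left(-2 \right)} \right)} - v{\left(-42 \right)} = \sqrt{60^{2} + 2^{2}} - \frac{1}{2 \left(-42\right)} = \sqrt{3600 + 4} - \frac{1}{2} \left(- \frac{1}{42}\right) = \sqrt{3604} - - \frac{1}{84} = 2 \sqrt{901} + \frac{1}{84} = \frac{1}{84} + 2 \sqrt{901}$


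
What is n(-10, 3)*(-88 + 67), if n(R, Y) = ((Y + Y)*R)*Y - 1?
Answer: 3801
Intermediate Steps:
n(R, Y) = -1 + 2*R*Y² (n(R, Y) = ((2*Y)*R)*Y - 1 = (2*R*Y)*Y - 1 = 2*R*Y² - 1 = -1 + 2*R*Y²)
n(-10, 3)*(-88 + 67) = (-1 + 2*(-10)*3²)*(-88 + 67) = (-1 + 2*(-10)*9)*(-21) = (-1 - 180)*(-21) = -181*(-21) = 3801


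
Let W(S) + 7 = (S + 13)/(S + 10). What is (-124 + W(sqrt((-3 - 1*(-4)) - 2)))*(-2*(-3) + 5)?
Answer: -144100/101 - 33*I/101 ≈ -1426.7 - 0.32673*I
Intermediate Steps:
W(S) = -7 + (13 + S)/(10 + S) (W(S) = -7 + (S + 13)/(S + 10) = -7 + (13 + S)/(10 + S))
(-124 + W(sqrt((-3 - 1*(-4)) - 2)))*(-2*(-3) + 5) = (-124 + 3*(-19 - 2*sqrt((-3 - 1*(-4)) - 2))/(10 + sqrt((-3 - 1*(-4)) - 2)))*(-2*(-3) + 5) = (-124 + 3*(-19 - 2*sqrt((-3 + 4) - 2))/(10 + sqrt((-3 + 4) - 2)))*(6 + 5) = (-124 + 3*(-19 - 2*sqrt(1 - 2))/(10 + sqrt(1 - 2)))*11 = (-124 + 3*(-19 - 2*I)/(10 + sqrt(-1)))*11 = (-124 + 3*(-19 - 2*I)/(10 + I))*11 = (-124 + 3*((10 - I)/101)*(-19 - 2*I))*11 = (-124 + 3*(-19 - 2*I)*(10 - I)/101)*11 = -1364 + 33*(-19 - 2*I)*(10 - I)/101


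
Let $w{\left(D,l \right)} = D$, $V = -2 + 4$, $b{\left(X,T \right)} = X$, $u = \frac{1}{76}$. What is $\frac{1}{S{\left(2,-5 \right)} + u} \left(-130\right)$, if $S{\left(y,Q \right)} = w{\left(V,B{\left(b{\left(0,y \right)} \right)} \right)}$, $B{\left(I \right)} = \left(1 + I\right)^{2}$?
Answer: $- \frac{9880}{153} \approx -64.575$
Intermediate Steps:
$u = \frac{1}{76} \approx 0.013158$
$V = 2$
$S{\left(y,Q \right)} = 2$
$\frac{1}{S{\left(2,-5 \right)} + u} \left(-130\right) = \frac{1}{2 + \frac{1}{76}} \left(-130\right) = \frac{1}{\frac{153}{76}} \left(-130\right) = \frac{76}{153} \left(-130\right) = - \frac{9880}{153}$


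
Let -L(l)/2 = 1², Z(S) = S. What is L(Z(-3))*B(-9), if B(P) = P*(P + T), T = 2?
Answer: -126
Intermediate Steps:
B(P) = P*(2 + P) (B(P) = P*(P + 2) = P*(2 + P))
L(l) = -2 (L(l) = -2*1² = -2*1 = -2)
L(Z(-3))*B(-9) = -(-18)*(2 - 9) = -(-18)*(-7) = -2*63 = -126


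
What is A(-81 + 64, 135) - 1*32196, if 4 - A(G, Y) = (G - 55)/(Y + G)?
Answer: -1899292/59 ≈ -32191.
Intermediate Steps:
A(G, Y) = 4 - (-55 + G)/(G + Y) (A(G, Y) = 4 - (G - 55)/(Y + G) = 4 - (-55 + G)/(G + Y))
A(-81 + 64, 135) - 1*32196 = (55 + 3*(-81 + 64) + 4*135)/((-81 + 64) + 135) - 1*32196 = (55 + 3*(-17) + 540)/(-17 + 135) - 32196 = (55 - 51 + 540)/118 - 32196 = (1/118)*544 - 32196 = 272/59 - 32196 = -1899292/59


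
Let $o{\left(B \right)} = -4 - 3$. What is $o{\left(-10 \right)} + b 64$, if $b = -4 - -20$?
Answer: $1017$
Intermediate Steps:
$o{\left(B \right)} = -7$
$b = 16$ ($b = -4 + 20 = 16$)
$o{\left(-10 \right)} + b 64 = -7 + 16 \cdot 64 = -7 + 1024 = 1017$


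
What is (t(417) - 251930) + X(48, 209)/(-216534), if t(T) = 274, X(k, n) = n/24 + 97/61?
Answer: -79776405580133/317005776 ≈ -2.5166e+5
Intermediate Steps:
X(k, n) = 97/61 + n/24 (X(k, n) = n*(1/24) + 97*(1/61) = n/24 + 97/61 = 97/61 + n/24)
(t(417) - 251930) + X(48, 209)/(-216534) = (274 - 251930) + (97/61 + (1/24)*209)/(-216534) = -251656 + (97/61 + 209/24)*(-1/216534) = -251656 + (15077/1464)*(-1/216534) = -251656 - 15077/317005776 = -79776405580133/317005776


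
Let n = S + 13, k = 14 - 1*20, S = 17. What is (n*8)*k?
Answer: -1440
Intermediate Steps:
k = -6 (k = 14 - 20 = -6)
n = 30 (n = 17 + 13 = 30)
(n*8)*k = (30*8)*(-6) = 240*(-6) = -1440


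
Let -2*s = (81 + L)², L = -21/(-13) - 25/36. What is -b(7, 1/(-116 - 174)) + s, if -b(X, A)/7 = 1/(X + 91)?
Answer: -10288933423/3066336 ≈ -3355.4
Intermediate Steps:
b(X, A) = -7/(91 + X) (b(X, A) = -7/(X + 91) = -7/(91 + X))
L = 431/468 (L = -21*(-1/13) - 25*1/36 = 21/13 - 25/36 = 431/468 ≈ 0.92094)
s = -1469878921/438048 (s = -(81 + 431/468)²/2 = -(38339/468)²/2 = -½*1469878921/219024 = -1469878921/438048 ≈ -3355.5)
-b(7, 1/(-116 - 174)) + s = -(-7)/(91 + 7) - 1469878921/438048 = -(-7)/98 - 1469878921/438048 = -1*(-1/14) - 1469878921/438048 = 1/14 - 1469878921/438048 = -10288933423/3066336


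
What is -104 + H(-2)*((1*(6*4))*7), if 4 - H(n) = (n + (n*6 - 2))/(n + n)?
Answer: -104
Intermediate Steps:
H(n) = 4 - (-2 + 7*n)/(2*n) (H(n) = 4 - (n + (n*6 - 2))/(n + n) = 4 - (n + (6*n - 2))/(2*n) = 4 - (n + (-2 + 6*n))*1/(2*n) = 4 - (-2 + 7*n)*1/(2*n) = 4 - (-2 + 7*n)/(2*n))
-104 + H(-2)*((1*(6*4))*7) = -104 + ((1/2)*(2 - 2)/(-2))*((1*(6*4))*7) = -104 + ((1/2)*(-1/2)*0)*((1*24)*7) = -104 + 0*(24*7) = -104 + 0*168 = -104 + 0 = -104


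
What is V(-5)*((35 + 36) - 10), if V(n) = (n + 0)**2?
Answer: 1525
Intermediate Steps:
V(n) = n**2
V(-5)*((35 + 36) - 10) = (-5)**2*((35 + 36) - 10) = 25*(71 - 10) = 25*61 = 1525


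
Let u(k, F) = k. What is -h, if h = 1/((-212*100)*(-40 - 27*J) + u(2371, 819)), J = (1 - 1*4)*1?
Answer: 1/866829 ≈ 1.1536e-6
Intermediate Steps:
J = -3 (J = (1 - 4)*1 = -3*1 = -3)
h = -1/866829 (h = 1/((-212*100)*(-40 - 27*(-3)) + 2371) = 1/(-21200*(-40 - 1*(-81)) + 2371) = 1/(-21200*(-40 + 81) + 2371) = 1/(-21200*41 + 2371) = 1/(-869200 + 2371) = 1/(-866829) = -1/866829 ≈ -1.1536e-6)
-h = -1*(-1/866829) = 1/866829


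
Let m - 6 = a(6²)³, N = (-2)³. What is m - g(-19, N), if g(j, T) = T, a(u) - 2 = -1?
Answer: 15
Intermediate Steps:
a(u) = 1 (a(u) = 2 - 1 = 1)
N = -8
m = 7 (m = 6 + 1³ = 6 + 1 = 7)
m - g(-19, N) = 7 - 1*(-8) = 7 + 8 = 15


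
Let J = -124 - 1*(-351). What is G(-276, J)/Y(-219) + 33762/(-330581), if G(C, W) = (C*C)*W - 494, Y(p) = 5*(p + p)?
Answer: -2858150707939/361986195 ≈ -7895.7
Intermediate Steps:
Y(p) = 10*p (Y(p) = 5*(2*p) = 10*p)
J = 227 (J = -124 + 351 = 227)
G(C, W) = -494 + W*C**2 (G(C, W) = C**2*W - 494 = W*C**2 - 494 = -494 + W*C**2)
G(-276, J)/Y(-219) + 33762/(-330581) = (-494 + 227*(-276)**2)/((10*(-219))) + 33762/(-330581) = (-494 + 227*76176)/(-2190) + 33762*(-1/330581) = (-494 + 17291952)*(-1/2190) - 33762/330581 = 17291458*(-1/2190) - 33762/330581 = -8645729/1095 - 33762/330581 = -2858150707939/361986195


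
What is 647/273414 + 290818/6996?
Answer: 100401817/2415157 ≈ 41.572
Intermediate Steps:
647/273414 + 290818/6996 = 647*(1/273414) + 290818*(1/6996) = 647/273414 + 13219/318 = 100401817/2415157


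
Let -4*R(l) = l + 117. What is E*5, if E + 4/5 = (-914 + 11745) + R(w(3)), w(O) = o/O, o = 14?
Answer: 647987/12 ≈ 53999.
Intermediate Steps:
w(O) = 14/O
R(l) = -117/4 - l/4 (R(l) = -(l + 117)/4 = -(117 + l)/4 = -117/4 - l/4)
E = 647987/60 (E = -⅘ + ((-914 + 11745) + (-117/4 - 7/(2*3))) = -⅘ + (10831 + (-117/4 - 7/(2*3))) = -⅘ + (10831 + (-117/4 - ¼*14/3)) = -⅘ + (10831 + (-117/4 - 7/6)) = -⅘ + (10831 - 365/12) = -⅘ + 129607/12 = 647987/60 ≈ 10800.)
E*5 = (647987/60)*5 = 647987/12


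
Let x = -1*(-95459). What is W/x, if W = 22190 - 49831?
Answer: -27641/95459 ≈ -0.28956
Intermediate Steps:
x = 95459
W = -27641
W/x = -27641/95459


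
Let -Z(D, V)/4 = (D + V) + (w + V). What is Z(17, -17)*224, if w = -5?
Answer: 19712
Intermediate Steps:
Z(D, V) = 20 - 8*V - 4*D (Z(D, V) = -4*((D + V) + (-5 + V)) = -4*(-5 + D + 2*V) = 20 - 8*V - 4*D)
Z(17, -17)*224 = (20 - 8*(-17) - 4*17)*224 = (20 + 136 - 68)*224 = 88*224 = 19712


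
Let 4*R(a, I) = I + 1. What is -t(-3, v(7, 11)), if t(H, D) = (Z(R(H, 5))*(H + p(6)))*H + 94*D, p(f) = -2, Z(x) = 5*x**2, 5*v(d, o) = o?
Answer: -7511/20 ≈ -375.55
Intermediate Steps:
v(d, o) = o/5
R(a, I) = 1/4 + I/4 (R(a, I) = (I + 1)/4 = (1 + I)/4 = 1/4 + I/4)
t(H, D) = 94*D + H*(-45/2 + 45*H/4) (t(H, D) = ((5*(1/4 + (1/4)*5)**2)*(H - 2))*H + 94*D = ((5*(1/4 + 5/4)**2)*(-2 + H))*H + 94*D = ((5*(3/2)**2)*(-2 + H))*H + 94*D = ((5*(9/4))*(-2 + H))*H + 94*D = (45*(-2 + H)/4)*H + 94*D = (-45/2 + 45*H/4)*H + 94*D = H*(-45/2 + 45*H/4) + 94*D = 94*D + H*(-45/2 + 45*H/4))
-t(-3, v(7, 11)) = -(94*((1/5)*11) - 45/2*(-3) + (45/4)*(-3)**2) = -(94*(11/5) + 135/2 + (45/4)*9) = -(1034/5 + 135/2 + 405/4) = -1*7511/20 = -7511/20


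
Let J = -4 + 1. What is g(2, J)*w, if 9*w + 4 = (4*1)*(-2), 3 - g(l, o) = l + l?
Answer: 4/3 ≈ 1.3333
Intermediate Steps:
J = -3
g(l, o) = 3 - 2*l (g(l, o) = 3 - (l + l) = 3 - 2*l)
w = -4/3 (w = -4/9 + ((4*1)*(-2))/9 = -4/9 + (4*(-2))/9 = -4/9 + (⅑)*(-8) = -4/9 - 8/9 = -4/3 ≈ -1.3333)
g(2, J)*w = (3 - 2*2)*(-4/3) = (3 - 4)*(-4/3) = -1*(-4/3) = 4/3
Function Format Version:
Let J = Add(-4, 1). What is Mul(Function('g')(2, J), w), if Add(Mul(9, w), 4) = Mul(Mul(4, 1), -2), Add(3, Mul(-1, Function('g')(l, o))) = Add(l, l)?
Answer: Rational(4, 3) ≈ 1.3333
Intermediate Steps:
J = -3
Function('g')(l, o) = Add(3, Mul(-2, l)) (Function('g')(l, o) = Add(3, Mul(-1, Add(l, l))) = Add(3, Mul(-1, Mul(2, l))) = Add(3, Mul(-2, l)))
w = Rational(-4, 3) (w = Add(Rational(-4, 9), Mul(Rational(1, 9), Mul(Mul(4, 1), -2))) = Add(Rational(-4, 9), Mul(Rational(1, 9), Mul(4, -2))) = Add(Rational(-4, 9), Mul(Rational(1, 9), -8)) = Add(Rational(-4, 9), Rational(-8, 9)) = Rational(-4, 3) ≈ -1.3333)
Mul(Function('g')(2, J), w) = Mul(Add(3, Mul(-2, 2)), Rational(-4, 3)) = Mul(Add(3, -4), Rational(-4, 3)) = Mul(-1, Rational(-4, 3)) = Rational(4, 3)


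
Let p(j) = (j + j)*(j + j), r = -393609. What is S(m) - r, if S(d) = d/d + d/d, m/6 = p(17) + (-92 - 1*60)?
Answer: 393611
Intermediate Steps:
p(j) = 4*j² (p(j) = (2*j)*(2*j) = 4*j²)
m = 6024 (m = 6*(4*17² + (-92 - 1*60)) = 6*(4*289 + (-92 - 60)) = 6*(1156 - 152) = 6*1004 = 6024)
S(d) = 2 (S(d) = 1 + 1 = 2)
S(m) - r = 2 - 1*(-393609) = 2 + 393609 = 393611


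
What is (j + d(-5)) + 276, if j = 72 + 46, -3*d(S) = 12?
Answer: 390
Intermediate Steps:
d(S) = -4 (d(S) = -⅓*12 = -4)
j = 118
(j + d(-5)) + 276 = (118 - 4) + 276 = 114 + 276 = 390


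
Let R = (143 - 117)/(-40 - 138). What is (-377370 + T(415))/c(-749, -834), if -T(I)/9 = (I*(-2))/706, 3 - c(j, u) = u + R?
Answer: -11855500875/26300618 ≈ -450.77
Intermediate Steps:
R = -13/89 (R = 26/(-178) = 26*(-1/178) = -13/89 ≈ -0.14607)
c(j, u) = 280/89 - u (c(j, u) = 3 - (u - 13/89) = 3 - (-13/89 + u) = 3 + (13/89 - u) = 280/89 - u)
T(I) = 9*I/353 (T(I) = -9*I*(-2)/706 = -9*(-2*I)/706 = -(-9)*I/353 = 9*I/353)
(-377370 + T(415))/c(-749, -834) = (-377370 + (9/353)*415)/(280/89 - 1*(-834)) = (-377370 + 3735/353)/(280/89 + 834) = -133207875/(353*74506/89) = -133207875/353*89/74506 = -11855500875/26300618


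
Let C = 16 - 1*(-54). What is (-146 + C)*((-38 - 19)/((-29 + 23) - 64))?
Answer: -2166/35 ≈ -61.886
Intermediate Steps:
C = 70 (C = 16 + 54 = 70)
(-146 + C)*((-38 - 19)/((-29 + 23) - 64)) = (-146 + 70)*((-38 - 19)/((-29 + 23) - 64)) = -(-4332)/(-6 - 64) = -(-4332)/(-70) = -(-4332)*(-1)/70 = -76*57/70 = -2166/35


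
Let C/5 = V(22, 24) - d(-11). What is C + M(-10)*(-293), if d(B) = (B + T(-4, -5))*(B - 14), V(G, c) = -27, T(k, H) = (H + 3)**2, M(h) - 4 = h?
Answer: 748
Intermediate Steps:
M(h) = 4 + h
T(k, H) = (3 + H)**2
d(B) = (-14 + B)*(4 + B) (d(B) = (B + (3 - 5)**2)*(B - 14) = (B + (-2)**2)*(-14 + B) = (B + 4)*(-14 + B) = (4 + B)*(-14 + B) = (-14 + B)*(4 + B))
C = -1010 (C = 5*(-27 - (-56 + (-11)**2 - 10*(-11))) = 5*(-27 - (-56 + 121 + 110)) = 5*(-27 - 1*175) = 5*(-27 - 175) = 5*(-202) = -1010)
C + M(-10)*(-293) = -1010 + (4 - 10)*(-293) = -1010 - 6*(-293) = -1010 + 1758 = 748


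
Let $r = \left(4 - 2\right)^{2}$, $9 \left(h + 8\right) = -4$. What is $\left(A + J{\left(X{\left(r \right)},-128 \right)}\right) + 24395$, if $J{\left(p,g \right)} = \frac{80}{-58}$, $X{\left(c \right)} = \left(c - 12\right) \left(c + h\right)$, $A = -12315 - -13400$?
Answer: $\frac{738880}{29} \approx 25479.0$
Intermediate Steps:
$h = - \frac{76}{9}$ ($h = -8 + \frac{1}{9} \left(-4\right) = -8 - \frac{4}{9} = - \frac{76}{9} \approx -8.4444$)
$r = 4$ ($r = 2^{2} = 4$)
$A = 1085$ ($A = -12315 + 13400 = 1085$)
$X{\left(c \right)} = \left(-12 + c\right) \left(- \frac{76}{9} + c\right)$ ($X{\left(c \right)} = \left(c - 12\right) \left(c - \frac{76}{9}\right) = \left(-12 + c\right) \left(- \frac{76}{9} + c\right)$)
$J{\left(p,g \right)} = - \frac{40}{29}$ ($J{\left(p,g \right)} = 80 \left(- \frac{1}{58}\right) = - \frac{40}{29}$)
$\left(A + J{\left(X{\left(r \right)},-128 \right)}\right) + 24395 = \left(1085 - \frac{40}{29}\right) + 24395 = \frac{31425}{29} + 24395 = \frac{738880}{29}$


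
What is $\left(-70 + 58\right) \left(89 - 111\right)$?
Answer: $264$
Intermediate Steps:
$\left(-70 + 58\right) \left(89 - 111\right) = \left(-12\right) \left(-22\right) = 264$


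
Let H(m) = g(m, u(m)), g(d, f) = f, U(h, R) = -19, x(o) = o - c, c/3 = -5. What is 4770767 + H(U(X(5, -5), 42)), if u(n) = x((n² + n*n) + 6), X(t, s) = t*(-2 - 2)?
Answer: 4771510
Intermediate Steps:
c = -15 (c = 3*(-5) = -15)
X(t, s) = -4*t (X(t, s) = t*(-4) = -4*t)
x(o) = 15 + o (x(o) = o - 1*(-15) = o + 15 = 15 + o)
u(n) = 21 + 2*n² (u(n) = 15 + ((n² + n*n) + 6) = 15 + ((n² + n²) + 6) = 15 + (2*n² + 6) = 15 + (6 + 2*n²) = 21 + 2*n²)
H(m) = 21 + 2*m²
4770767 + H(U(X(5, -5), 42)) = 4770767 + (21 + 2*(-19)²) = 4770767 + (21 + 2*361) = 4770767 + (21 + 722) = 4770767 + 743 = 4771510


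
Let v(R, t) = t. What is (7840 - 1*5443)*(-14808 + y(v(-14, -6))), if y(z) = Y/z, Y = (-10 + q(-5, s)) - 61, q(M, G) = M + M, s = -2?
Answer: -70924833/2 ≈ -3.5462e+7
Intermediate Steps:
q(M, G) = 2*M
Y = -81 (Y = (-10 + 2*(-5)) - 61 = (-10 - 10) - 61 = -20 - 61 = -81)
y(z) = -81/z
(7840 - 1*5443)*(-14808 + y(v(-14, -6))) = (7840 - 1*5443)*(-14808 - 81/(-6)) = (7840 - 5443)*(-14808 - 81*(-⅙)) = 2397*(-14808 + 27/2) = 2397*(-29589/2) = -70924833/2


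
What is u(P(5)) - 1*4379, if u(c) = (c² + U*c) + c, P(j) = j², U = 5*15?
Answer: -1854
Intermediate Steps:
U = 75
u(c) = c² + 76*c (u(c) = (c² + 75*c) + c = c² + 76*c)
u(P(5)) - 1*4379 = 5²*(76 + 5²) - 1*4379 = 25*(76 + 25) - 4379 = 25*101 - 4379 = 2525 - 4379 = -1854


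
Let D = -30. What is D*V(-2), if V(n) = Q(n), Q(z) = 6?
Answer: -180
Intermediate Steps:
V(n) = 6
D*V(-2) = -30*6 = -180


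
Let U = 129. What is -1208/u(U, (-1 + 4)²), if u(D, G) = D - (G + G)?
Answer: -1208/111 ≈ -10.883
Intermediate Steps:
u(D, G) = D - 2*G
-1208/u(U, (-1 + 4)²) = -1208/(129 - 2*(-1 + 4)²) = -1208/(129 - 2*3²) = -1208/(129 - 2*9) = -1208/(129 - 18) = -1208/111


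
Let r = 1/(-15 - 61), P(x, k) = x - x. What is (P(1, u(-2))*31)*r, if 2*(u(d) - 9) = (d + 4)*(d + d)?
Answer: 0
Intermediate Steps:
u(d) = 9 + d*(4 + d) (u(d) = 9 + ((d + 4)*(d + d))/2 = 9 + ((4 + d)*(2*d))/2 = 9 + (2*d*(4 + d))/2 = 9 + d*(4 + d))
P(x, k) = 0
r = -1/76 (r = 1/(-76) = -1/76 ≈ -0.013158)
(P(1, u(-2))*31)*r = (0*31)*(-1/76) = 0*(-1/76) = 0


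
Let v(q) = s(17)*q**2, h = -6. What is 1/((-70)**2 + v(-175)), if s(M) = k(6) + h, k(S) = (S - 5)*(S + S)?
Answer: 1/188650 ≈ 5.3008e-6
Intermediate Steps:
k(S) = 2*S*(-5 + S) (k(S) = (-5 + S)*(2*S) = 2*S*(-5 + S))
s(M) = 6 (s(M) = 2*6*(-5 + 6) - 6 = 2*6*1 - 6 = 12 - 6 = 6)
v(q) = 6*q**2
1/((-70)**2 + v(-175)) = 1/((-70)**2 + 6*(-175)**2) = 1/(4900 + 6*30625) = 1/(4900 + 183750) = 1/188650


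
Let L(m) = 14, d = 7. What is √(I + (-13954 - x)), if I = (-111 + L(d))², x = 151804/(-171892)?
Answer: I*√171255590918/6139 ≈ 67.41*I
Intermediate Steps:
x = -37951/42973 (x = 151804*(-1/171892) = -37951/42973 ≈ -0.88314)
I = 9409 (I = (-111 + 14)² = (-97)² = 9409)
√(I + (-13954 - x)) = √(9409 + (-13954 - 1*(-37951/42973))) = √(9409 + (-13954 + 37951/42973)) = √(9409 - 599607291/42973) = √(-195274334/42973) = I*√171255590918/6139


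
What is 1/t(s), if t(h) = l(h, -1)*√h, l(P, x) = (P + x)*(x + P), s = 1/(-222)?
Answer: -49284*I*√222/49729 ≈ -14.766*I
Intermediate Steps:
s = -1/222 ≈ -0.0045045
l(P, x) = (P + x)² (l(P, x) = (P + x)*(P + x) = (P + x)²)
t(h) = √h*(-1 + h)² (t(h) = (h - 1)²*√h = (-1 + h)²*√h = √h*(-1 + h)²)
1/t(s) = 1/(√(-1/222)*(-1 - 1/222)²) = 1/((I*√222/222)*(-223/222)²) = 1/((I*√222/222)*(49729/49284)) = 1/(49729*I*√222/10941048) = -49284*I*√222/49729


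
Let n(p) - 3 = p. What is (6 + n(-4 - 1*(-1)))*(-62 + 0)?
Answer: -372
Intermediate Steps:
n(p) = 3 + p
(6 + n(-4 - 1*(-1)))*(-62 + 0) = (6 + (3 + (-4 - 1*(-1))))*(-62 + 0) = (6 + (3 + (-4 + 1)))*(-62) = (6 + (3 - 3))*(-62) = (6 + 0)*(-62) = 6*(-62) = -372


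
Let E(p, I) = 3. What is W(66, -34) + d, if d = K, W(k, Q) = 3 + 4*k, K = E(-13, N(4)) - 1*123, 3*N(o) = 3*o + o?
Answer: 147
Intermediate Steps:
N(o) = 4*o/3 (N(o) = (3*o + o)/3 = (4*o)/3 = 4*o/3)
K = -120 (K = 3 - 1*123 = 3 - 123 = -120)
d = -120
W(66, -34) + d = (3 + 4*66) - 120 = (3 + 264) - 120 = 267 - 120 = 147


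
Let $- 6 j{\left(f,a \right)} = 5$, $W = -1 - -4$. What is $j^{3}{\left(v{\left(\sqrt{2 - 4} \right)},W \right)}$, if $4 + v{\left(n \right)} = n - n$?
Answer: $- \frac{125}{216} \approx -0.5787$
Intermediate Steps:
$v{\left(n \right)} = -4$ ($v{\left(n \right)} = -4 + \left(n - n\right) = -4 + 0 = -4$)
$W = 3$ ($W = -1 + 4 = 3$)
$j{\left(f,a \right)} = - \frac{5}{6}$ ($j{\left(f,a \right)} = \left(- \frac{1}{6}\right) 5 = - \frac{5}{6}$)
$j^{3}{\left(v{\left(\sqrt{2 - 4} \right)},W \right)} = \left(- \frac{5}{6}\right)^{3} = - \frac{125}{216}$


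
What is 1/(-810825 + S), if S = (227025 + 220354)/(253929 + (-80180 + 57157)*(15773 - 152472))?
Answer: -3147475006/2552051421292571 ≈ -1.2333e-6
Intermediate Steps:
S = 447379/3147475006 (S = 447379/(253929 - 23023*(-136699)) = 447379/(253929 + 3147221077) = 447379/3147475006 ≈ 0.00014214)
1/(-810825 + S) = 1/(-810825 + 447379/3147475006) = 1/(-2552051421292571/3147475006) = -3147475006/2552051421292571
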